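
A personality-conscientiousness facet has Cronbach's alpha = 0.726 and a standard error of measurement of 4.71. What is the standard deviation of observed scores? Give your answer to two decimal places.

SD = SEM / √(1 − r) = 4.71 / √0.27400 ≈ 4.71 / 0.52345 ≈ 8.99799

9.00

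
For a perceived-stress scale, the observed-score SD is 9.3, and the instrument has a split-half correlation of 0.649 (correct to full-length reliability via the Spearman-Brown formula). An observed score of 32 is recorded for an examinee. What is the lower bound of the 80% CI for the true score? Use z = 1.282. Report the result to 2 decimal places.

Spearman-Brown: r = 2(0.649) / (1 + 0.649) = 1.298 / 1.649 ≃ 0.787
SEM = 9.300 * √(1 − 0.787) = 9.300 * √0.213 ≃ 9.300 * 0.461 ≃ 4.291
Margin = 1.282 * 4.291 ≃ 5.501
Lower limit = 32 − 5.501 ≃ 26.499

26.50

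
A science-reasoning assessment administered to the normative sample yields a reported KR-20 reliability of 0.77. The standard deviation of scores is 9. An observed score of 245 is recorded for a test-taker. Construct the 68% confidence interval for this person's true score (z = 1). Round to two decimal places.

[240.68, 249.32]

SEM = 9.00000 * √(1 − 0.77000) = 9.00000 * √0.23000 ≈ 9.00000 * 0.47958 ≈ 4.31625
Margin = 1 * 4.31625 ≈ 4.31625
CI = 245 ± 4.31625 → [240.68375, 249.31625]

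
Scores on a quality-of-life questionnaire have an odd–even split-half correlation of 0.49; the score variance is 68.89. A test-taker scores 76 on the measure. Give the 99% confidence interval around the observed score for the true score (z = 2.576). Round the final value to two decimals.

[63.49, 88.51]

SD = √68.89 ≃ 8.30000
r_full = 2·0.49 / (1 + 0.49) ≃ 0.65772
The standard error of measurement is 8.30000·√(1 − 0.65772) ≃ 8.30000·0.58505 ≃ 4.85590.
2.576 · SEM ≃ 12.50881
99% CI: 76 ± 12.50881 = [63.49119, 88.50881]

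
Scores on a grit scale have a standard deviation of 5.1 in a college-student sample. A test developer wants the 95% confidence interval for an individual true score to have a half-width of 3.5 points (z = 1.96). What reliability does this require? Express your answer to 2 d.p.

Required SEM = 3.5 / 1.96 ≈ 1.7857
r = 1 − (1.7857/5.1)² ≈ 1 − 0.1226 ≈ 0.8774

0.88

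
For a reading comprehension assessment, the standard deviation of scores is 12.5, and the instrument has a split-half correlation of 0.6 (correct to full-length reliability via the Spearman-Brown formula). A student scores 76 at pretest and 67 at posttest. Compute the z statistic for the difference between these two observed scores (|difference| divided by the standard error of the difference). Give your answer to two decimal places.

Full-length reliability (Spearman-Brown) = 2(0.6)/(1+0.6) ≃ 0.7500
The standard error of measurement is 12.5000×√(1 − 0.7500) ≃ 12.5000×0.5000 ≃ 6.2500.
Standard error of the difference = 6.2500·√2 ≃ 8.8388
z = |76 − 67| / 8.8388 = 9 / 8.8388 ≃ 1.0182

1.02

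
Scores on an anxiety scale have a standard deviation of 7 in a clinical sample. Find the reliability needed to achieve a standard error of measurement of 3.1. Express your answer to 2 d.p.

0.80

Required reliability = 1 − (SEM/SD)² = 1 − 0.196 ≈ 0.804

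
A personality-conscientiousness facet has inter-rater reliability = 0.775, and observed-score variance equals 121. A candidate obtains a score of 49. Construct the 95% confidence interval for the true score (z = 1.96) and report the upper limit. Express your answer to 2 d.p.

SD = √121 ≈ 11.0000
SEM = 11.0000·√(1 − 0.7750) ≈ 5.2178
1.96 · SEM ≈ 10.2268
Upper bound: 49 + 10.2268 = 59.2268

59.23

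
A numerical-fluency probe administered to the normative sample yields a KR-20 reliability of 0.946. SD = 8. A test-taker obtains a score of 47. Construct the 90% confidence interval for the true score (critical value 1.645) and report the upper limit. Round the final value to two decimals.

SEM = 8.000 · √(1 − 0.946) = 8.000 · √0.054 ≈ 8.000 · 0.232 ≈ 1.859
Margin = 1.645 · 1.859 ≈ 3.058
Upper limit = 47 + 3.058 ≈ 50.058

50.06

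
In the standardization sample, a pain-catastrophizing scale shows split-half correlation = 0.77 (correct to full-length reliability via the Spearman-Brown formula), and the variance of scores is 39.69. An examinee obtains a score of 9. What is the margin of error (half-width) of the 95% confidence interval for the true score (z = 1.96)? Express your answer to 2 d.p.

4.45

σ = 39.69^(1/2) = 6.3000
Full-length reliability (Spearman-Brown) = 2(0.77)/(1+0.77) ≈ 0.8701
SEM = 6.3000 × √(1 − 0.8701) = 6.3000 × √0.1299 ≈ 6.3000 × 0.3605 ≈ 2.2710
Half-width = 1.96×2.2710 ≈ 4.4512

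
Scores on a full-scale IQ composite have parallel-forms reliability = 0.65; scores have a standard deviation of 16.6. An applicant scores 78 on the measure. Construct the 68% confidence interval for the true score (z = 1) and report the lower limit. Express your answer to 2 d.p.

SEM = 16.6000 × √(1 − 0.6500) = 16.6000 × √0.3500 ≈ 16.6000 × 0.5916 ≈ 9.8207
Half-width = 1×9.8207 ≈ 9.8207
Lower limit = 78 − 9.8207 ≈ 68.1793

68.18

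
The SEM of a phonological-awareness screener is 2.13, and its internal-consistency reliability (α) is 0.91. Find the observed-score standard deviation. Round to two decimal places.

7.10

σ = SEM·(1 − r)^(−1/2) ≃ 2.13*3.3333 ≃ 7.1000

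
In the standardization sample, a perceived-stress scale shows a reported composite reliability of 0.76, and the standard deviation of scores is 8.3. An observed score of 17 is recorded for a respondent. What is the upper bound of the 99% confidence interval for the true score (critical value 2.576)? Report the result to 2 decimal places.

SEM = 8.300 × √(1 − 0.760) = 8.300 × √0.240 ≈ 8.300 × 0.490 ≈ 4.066
2.576 × SEM ≈ 10.474
Upper limit = 17 + 10.474 ≈ 27.474

27.47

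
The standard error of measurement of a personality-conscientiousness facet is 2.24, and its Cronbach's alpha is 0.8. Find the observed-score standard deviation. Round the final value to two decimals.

SD = 2.24 / √(1 − 0.8) ≈ 5.0088

5.01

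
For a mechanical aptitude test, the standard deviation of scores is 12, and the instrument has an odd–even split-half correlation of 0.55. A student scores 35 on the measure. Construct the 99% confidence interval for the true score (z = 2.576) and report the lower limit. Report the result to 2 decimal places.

18.34

r_full = 2·0.55 / (1 + 0.55) ≃ 0.7097
SEM = 12.0000 × √(1 − 0.7097) = 12.0000 × √0.2903 ≃ 12.0000 × 0.5388 ≃ 6.4658
Half-width = 2.576×6.4658 ≃ 16.6559
Lower bound: 35 − 16.6559 = 18.3441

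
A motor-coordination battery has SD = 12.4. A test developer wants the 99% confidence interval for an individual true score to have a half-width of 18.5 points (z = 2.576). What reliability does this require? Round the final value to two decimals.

0.66

SEM needed = half-width / z = 18.5/2.576 ≃ 7.18168
Required reliability = 1 − (SEM/SD)² = 1 − 0.33543 ≃ 0.66457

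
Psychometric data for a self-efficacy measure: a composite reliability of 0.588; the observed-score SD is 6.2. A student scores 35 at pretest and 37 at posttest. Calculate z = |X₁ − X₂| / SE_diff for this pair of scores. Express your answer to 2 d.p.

The standard error of measurement is 6.2000×√(1 − 0.5880) ≃ 6.2000×0.6419 ≃ 3.9796.
SE_diff = SEM × √2 ≃ 3.9796 × 1.4142 ≃ 5.6280
z = |35 − 37| / 5.6280 = 2 / 5.6280 ≃ 0.3554

0.36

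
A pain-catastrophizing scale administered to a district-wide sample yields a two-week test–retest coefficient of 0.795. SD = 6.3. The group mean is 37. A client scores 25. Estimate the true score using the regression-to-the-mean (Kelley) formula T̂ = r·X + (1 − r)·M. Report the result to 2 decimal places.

T̂ = 0.7950(25) + 0.2050(37) ≈ 27.4600

27.46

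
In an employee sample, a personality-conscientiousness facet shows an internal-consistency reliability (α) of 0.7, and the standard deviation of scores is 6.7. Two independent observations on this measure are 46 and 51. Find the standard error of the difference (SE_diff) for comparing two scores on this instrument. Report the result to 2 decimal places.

SEM = 6.7000×√(1 − 0.7000) ≃ 3.6697
SE_diff = √2 × SEM ≃ 5.1898

5.19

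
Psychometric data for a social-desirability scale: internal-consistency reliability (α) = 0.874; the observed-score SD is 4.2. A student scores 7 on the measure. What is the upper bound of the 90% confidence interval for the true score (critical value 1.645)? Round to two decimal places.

9.45

SEM = 4.2000 * √(1 − 0.8740) = 4.2000 * √0.1260 ≈ 4.2000 * 0.3550 ≈ 1.4909
Half-width = 1.645*1.4909 ≈ 2.4525
Upper limit = 7 + 2.4525 ≈ 9.4525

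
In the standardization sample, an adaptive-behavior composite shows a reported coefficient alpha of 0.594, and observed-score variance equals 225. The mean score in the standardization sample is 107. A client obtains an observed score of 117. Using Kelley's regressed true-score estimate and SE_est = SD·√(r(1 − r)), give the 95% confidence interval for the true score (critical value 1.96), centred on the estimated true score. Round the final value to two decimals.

SD = √225 = 15.00000
T̂ = 0.59400(117) + 0.40600(107) ≈ 112.94000
SE_est = 15.00000·√[r(1 − r)] ≈ 7.36627
95% CI: 112.94000 ± 14.43788 ≈ (98.50212, 127.37788)

[98.50, 127.38]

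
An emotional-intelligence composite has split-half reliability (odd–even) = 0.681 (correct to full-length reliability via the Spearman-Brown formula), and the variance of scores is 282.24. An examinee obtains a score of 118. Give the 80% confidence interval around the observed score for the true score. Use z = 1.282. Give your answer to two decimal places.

[108.62, 127.38]

SD = √282.24 = 16.80000
Spearman-Brown: r = 2(0.681) / (1 + 0.681) = 1.36200 / 1.68100 ≈ 0.81023
SEM = 16.80000 * √(1 − 0.81023) = 16.80000 * √0.18977 ≈ 16.80000 * 0.43562 ≈ 7.31848
Half-width = 1.282*7.31848 ≈ 9.38229
80% CI: 118 ± 9.38229 = [108.61771, 127.38229]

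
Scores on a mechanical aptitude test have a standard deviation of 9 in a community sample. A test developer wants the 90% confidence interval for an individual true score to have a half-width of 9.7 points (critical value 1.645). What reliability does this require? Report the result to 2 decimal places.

SEM needed = half-width / z = 9.7/1.645 ≈ 5.897
r = 1 − (5.897/9)² ≈ 1 − 0.429 ≈ 0.571

0.57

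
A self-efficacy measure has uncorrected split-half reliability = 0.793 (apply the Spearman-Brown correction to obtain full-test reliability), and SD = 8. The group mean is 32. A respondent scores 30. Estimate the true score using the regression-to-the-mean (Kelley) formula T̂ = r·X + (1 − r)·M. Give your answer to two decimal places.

Full-length reliability (Spearman-Brown) = 2(0.793)/(1+0.793) ≈ 0.88455
T̂ = r·X + (1 − r)·M = 0.88455·30 + 0.11545·32 ≈ 26.53653 + 3.69437 ≈ 30.23090

30.23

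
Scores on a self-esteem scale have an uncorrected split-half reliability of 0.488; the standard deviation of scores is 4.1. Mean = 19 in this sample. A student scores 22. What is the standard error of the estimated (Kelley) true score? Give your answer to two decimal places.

1.95

r_full = 2·0.488 / (1 + 0.488) ≈ 0.6559
SE_est = 4.1000·√[r(1 − r)] ≈ 1.9478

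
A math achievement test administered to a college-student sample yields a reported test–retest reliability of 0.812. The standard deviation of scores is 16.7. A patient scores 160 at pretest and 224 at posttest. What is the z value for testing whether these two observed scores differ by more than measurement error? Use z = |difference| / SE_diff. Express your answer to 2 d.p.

6.25

SEM = 16.700 * √(1 − 0.812) = 16.700 * √0.188 ≈ 16.700 * 0.434 ≈ 7.241
SE_diff = √2 * SEM ≈ 10.240
z = |160 − 224| / 10.240 = 64 / 10.240 ≈ 6.250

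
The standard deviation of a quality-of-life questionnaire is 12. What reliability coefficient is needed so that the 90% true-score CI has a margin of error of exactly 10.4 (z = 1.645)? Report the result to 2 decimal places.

0.72

Required SEM = 10.4 / 1.645 ≈ 6.32219
r = 1 − (SEM / SD)² = 1 − (6.32219 / 12)² ≈ 1 − 0.27757 ≈ 0.72243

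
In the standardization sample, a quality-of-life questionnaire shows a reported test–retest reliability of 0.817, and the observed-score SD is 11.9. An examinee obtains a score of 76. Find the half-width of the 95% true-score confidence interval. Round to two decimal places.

9.98

SEM = 11.900 × √(1 − 0.817) = 11.900 × √0.183 ≈ 11.900 × 0.428 ≈ 5.091
Half-width = 1.96×5.091 ≈ 9.978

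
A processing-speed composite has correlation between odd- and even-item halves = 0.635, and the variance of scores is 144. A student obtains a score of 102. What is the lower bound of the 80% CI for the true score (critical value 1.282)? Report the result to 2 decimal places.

94.73

σ = 144^(1/2) = 12.000
Spearman-Brown: r = 2(0.635) / (1 + 0.635) = 1.270 / 1.635 ≈ 0.777
The standard error of measurement is 12.000·√(1 − 0.777) ≈ 12.000·0.472 ≈ 5.670.
1.282 · SEM ≈ 7.269
Lower bound: 102 − 7.269 = 94.731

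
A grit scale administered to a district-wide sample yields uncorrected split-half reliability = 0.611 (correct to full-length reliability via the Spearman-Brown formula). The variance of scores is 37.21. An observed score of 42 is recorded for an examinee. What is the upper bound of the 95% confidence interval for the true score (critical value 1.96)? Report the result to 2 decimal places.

47.88

SD = √37.21 = 6.1000
Full-length reliability (Spearman-Brown) = 2(0.611)/(1+0.611) ≈ 0.7585
SEM = 6.1000 × √(1 − 0.7585) = 6.1000 × √0.2415 ≈ 6.1000 × 0.4914 ≈ 2.9975
Half-width = 1.96×2.9975 ≈ 5.8751
Upper bound: 42 + 5.8751 = 47.8751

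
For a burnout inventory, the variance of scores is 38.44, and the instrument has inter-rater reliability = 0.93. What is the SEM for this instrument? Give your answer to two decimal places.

σ = 38.44^(1/2) = 6.20000
SEM = 6.20000 * √(1 − 0.93000) = 6.20000 * √0.07000 ≃ 6.20000 * 0.26458 ≃ 1.64037

1.64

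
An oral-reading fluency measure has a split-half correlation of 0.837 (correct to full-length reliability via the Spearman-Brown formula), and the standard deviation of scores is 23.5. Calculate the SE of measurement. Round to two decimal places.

7.00

r_full = 2·0.837 / (1 + 0.837) ≃ 0.9113
SEM = 23.5000 × √(1 − 0.9113) = 23.5000 × √0.0887 ≃ 23.5000 × 0.2979 ≃ 7.0001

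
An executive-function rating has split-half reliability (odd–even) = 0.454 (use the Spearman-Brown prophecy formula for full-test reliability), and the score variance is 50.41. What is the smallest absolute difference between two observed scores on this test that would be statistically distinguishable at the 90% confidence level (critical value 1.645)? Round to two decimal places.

10.12

σ = 50.41^(1/2) = 7.1000
r_full = 2·0.454 / (1 + 0.454) ≈ 0.6245
The standard error of measurement is 7.1000*√(1 − 0.6245) ≈ 7.1000*0.6128 ≈ 4.3508.
Standard error of the difference = 4.3508·√2 ≈ 6.1530
Smallest detectable difference = 1.645*6.1530 ≈ 10.1217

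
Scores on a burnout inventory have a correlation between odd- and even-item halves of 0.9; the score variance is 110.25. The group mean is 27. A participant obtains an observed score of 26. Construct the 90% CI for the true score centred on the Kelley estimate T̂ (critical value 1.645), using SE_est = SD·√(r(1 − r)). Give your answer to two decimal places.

[22.20, 29.91]

SD = √110.25 ≃ 10.50000
r_full = 2·0.9 / (1 + 0.9) ≃ 0.94737
Estimated true score = 0.94737*26 + (1 − 0.94737)*27 ≃ 26.05263
SE_est = SD * √(r(1 − r)) = 10.50000 * √0.04986 ≃ 10.50000 * 0.22330 ≃ 2.34462
90% CI: 26.05263 ± 3.85690 ≃ (22.19574, 29.90953)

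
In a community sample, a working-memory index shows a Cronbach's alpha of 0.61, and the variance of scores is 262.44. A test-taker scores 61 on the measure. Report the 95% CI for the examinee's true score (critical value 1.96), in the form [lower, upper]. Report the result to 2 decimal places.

[41.17, 80.83]

SD = √262.44 = 16.200
The standard error of measurement is 16.200*√(1 − 0.610) ≃ 16.200*0.624 ≃ 10.117.
Half-width = 1.96*10.117 ≃ 19.829
Interval: (41.171, 80.829)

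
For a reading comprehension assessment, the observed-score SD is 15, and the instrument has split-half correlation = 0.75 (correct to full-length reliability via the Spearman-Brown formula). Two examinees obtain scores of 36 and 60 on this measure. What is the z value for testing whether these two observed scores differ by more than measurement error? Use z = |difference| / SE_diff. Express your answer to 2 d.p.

2.99

Spearman-Brown: r = 2(0.75) / (1 + 0.75) = 1.500 / 1.750 ≈ 0.857
The standard error of measurement is 15.000·√(1 − 0.857) ≈ 15.000·0.378 ≈ 5.669.
SE_diff = SEM · √2 ≈ 5.669 · 1.414 ≈ 8.018
z = 24 / 8.018 ≈ 2.993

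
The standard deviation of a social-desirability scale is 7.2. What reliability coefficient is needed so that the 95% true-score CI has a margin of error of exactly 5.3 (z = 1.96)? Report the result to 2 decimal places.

Required SEM = 5.3 / 1.96 ≈ 2.704
Required reliability = 1 − (SEM/SD)² = 1 − 0.141 ≈ 0.859

0.86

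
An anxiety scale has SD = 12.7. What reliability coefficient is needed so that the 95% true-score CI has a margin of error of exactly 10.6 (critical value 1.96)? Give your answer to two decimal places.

SEM needed = half-width / z = 10.6/1.96 ≈ 5.4082
r = 1 − (5.4082/12.7)² ≈ 1 − 0.1813 ≈ 0.8187

0.82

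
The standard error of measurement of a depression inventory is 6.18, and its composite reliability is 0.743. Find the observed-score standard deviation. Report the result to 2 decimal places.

12.19

SD = SEM / √(1 − r) = 6.18 / √0.257 ≈ 6.18 / 0.507 ≈ 12.191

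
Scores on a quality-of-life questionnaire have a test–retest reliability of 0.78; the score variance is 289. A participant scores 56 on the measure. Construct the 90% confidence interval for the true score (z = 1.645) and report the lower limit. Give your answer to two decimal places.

SD = √289 ≈ 17.0000
SEM = 17.0000·√(1 − 0.7800) ≈ 7.9737
Half-width = 1.645·7.9737 ≈ 13.1167
Lower bound: 56 − 13.1167 = 42.8833

42.88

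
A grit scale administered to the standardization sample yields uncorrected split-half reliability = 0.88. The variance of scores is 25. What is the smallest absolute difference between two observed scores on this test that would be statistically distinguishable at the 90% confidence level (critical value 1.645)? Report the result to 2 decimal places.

2.94

SD = √25 ≈ 5.000
Full-length reliability (Spearman-Brown) = 2(0.88)/(1+0.88) ≈ 0.936
The standard error of measurement is 5.000*√(1 − 0.936) ≈ 5.000*0.253 ≈ 1.263.
Standard error of the difference = 1.263·√2 ≈ 1.786
Smallest detectable difference = 1.645*1.786 ≈ 2.939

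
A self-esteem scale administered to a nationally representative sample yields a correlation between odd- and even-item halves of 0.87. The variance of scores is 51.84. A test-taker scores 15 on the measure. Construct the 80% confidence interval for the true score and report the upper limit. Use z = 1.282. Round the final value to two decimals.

SD = √51.84 ≈ 7.2000
r_full = 2·0.87 / (1 + 0.87) ≈ 0.9305
The standard error of measurement is 7.2000·√(1 − 0.9305) ≈ 7.2000·0.2637 ≈ 1.8984.
1.282 · SEM ≈ 2.4337
Upper bound: 15 + 2.4337 = 17.4337

17.43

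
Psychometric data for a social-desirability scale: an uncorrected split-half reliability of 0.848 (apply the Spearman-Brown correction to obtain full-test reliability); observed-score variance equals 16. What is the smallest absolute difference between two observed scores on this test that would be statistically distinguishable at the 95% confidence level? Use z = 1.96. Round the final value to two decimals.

SD = √16 ≈ 4.000
Full-length reliability (Spearman-Brown) = 2(0.848)/(1+0.848) ≈ 0.918
SEM = 4.000 * √(1 − 0.918) = 4.000 * √0.082 ≈ 4.000 * 0.287 ≈ 1.147
SE_diff = √2 * SEM ≈ 1.622
Minimum reliable difference = 1.96 * SE_diff ≈ 1.96 * 1.622 ≈ 3.180

3.18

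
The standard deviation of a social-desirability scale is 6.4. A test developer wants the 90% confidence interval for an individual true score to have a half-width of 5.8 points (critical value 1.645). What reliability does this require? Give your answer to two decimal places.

0.70

Required SEM = 5.8 / 1.645 ≃ 3.5258
Required reliability = 1 − (SEM/SD)² = 1 − 0.3035 ≃ 0.6965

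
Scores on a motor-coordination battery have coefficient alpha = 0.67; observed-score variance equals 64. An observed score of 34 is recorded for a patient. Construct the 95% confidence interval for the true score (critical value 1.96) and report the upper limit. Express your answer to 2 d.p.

σ = 64^(1/2) = 8.000
SEM = 8.000·√(1 − 0.670) ≃ 4.596
Half-width = 1.96·4.596 ≃ 9.007
Upper limit = 34 + 9.007 ≃ 43.007

43.01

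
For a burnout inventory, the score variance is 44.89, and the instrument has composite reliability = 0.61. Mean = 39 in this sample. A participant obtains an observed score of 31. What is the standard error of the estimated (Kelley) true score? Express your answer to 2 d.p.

SD = √44.89 = 6.7000
SE_est = 6.7000*√(0.6100*0.3900) ≈ 3.2679

3.27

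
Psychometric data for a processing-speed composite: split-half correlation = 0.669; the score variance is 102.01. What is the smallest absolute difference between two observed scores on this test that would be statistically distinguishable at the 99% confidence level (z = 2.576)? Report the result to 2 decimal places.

16.39

SD = √102.01 = 10.1000
Full-length reliability (Spearman-Brown) = 2(0.669)/(1+0.669) ≈ 0.8017
SEM = 10.1000 * √(1 − 0.8017) = 10.1000 * √0.1983 ≈ 10.1000 * 0.4453 ≈ 4.4979
SE_diff = SEM * √2 ≈ 4.4979 * 1.4142 ≈ 6.3610
Minimum reliable difference = 2.576 * SE_diff ≈ 2.576 * 6.3610 ≈ 16.3858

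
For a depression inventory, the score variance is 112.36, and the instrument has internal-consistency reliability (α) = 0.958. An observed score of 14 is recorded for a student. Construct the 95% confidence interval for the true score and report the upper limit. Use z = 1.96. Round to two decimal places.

σ = 112.36^(1/2) = 10.6000
SEM = 10.6000 × √(1 − 0.9580) = 10.6000 × √0.0420 ≈ 10.6000 × 0.2049 ≈ 2.1724
Half-width = 1.96×2.1724 ≈ 4.2578
Upper limit = 14 + 4.2578 ≈ 18.2578

18.26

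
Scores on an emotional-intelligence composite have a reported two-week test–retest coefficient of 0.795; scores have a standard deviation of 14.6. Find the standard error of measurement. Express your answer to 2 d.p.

6.61

SEM = 14.6000 · √(1 − 0.7950) = 14.6000 · √0.2050 ≈ 14.6000 · 0.4528 ≈ 6.6104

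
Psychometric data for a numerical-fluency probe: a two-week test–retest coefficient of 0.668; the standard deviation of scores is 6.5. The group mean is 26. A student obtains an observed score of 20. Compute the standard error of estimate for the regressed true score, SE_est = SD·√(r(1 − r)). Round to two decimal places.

3.06

SE_est = SD × √(r(1 − r)) = 6.5000 × √0.2218 ≈ 6.5000 × 0.4709 ≈ 3.0611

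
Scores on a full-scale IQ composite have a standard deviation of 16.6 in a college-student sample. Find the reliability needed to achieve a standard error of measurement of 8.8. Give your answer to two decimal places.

r = 1 − (SEM / SD)² = 1 − (8.8000 / 16.6)² ≈ 1 − 0.2810 ≈ 0.7190

0.72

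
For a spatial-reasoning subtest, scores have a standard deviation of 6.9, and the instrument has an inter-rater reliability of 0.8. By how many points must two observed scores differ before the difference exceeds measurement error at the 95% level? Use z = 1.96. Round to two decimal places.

8.55

SEM = 6.900*√(1 − 0.800) ≃ 3.086
SE_diff = SEM * √2 ≃ 3.086 * 1.414 ≃ 4.364
Minimum reliable difference = 1.96 * SE_diff ≃ 1.96 * 4.364 ≃ 8.553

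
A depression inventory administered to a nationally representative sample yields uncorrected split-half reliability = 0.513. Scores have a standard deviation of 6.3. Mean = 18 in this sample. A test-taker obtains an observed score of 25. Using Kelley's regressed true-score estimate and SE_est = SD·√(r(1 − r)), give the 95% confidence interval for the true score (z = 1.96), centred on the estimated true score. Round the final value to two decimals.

Spearman-Brown: r = 2(0.513) / (1 + 0.513) = 1.026 / 1.513 ≈ 0.678
T̂ = r·X + (1 − r)·M = 0.678×25 + 0.322×18 ≈ 16.953 + 5.794 ≈ 22.747
SE_est = SD × √(r(1 − r)) = 6.300 × √0.218 ≈ 6.300 × 0.467 ≈ 2.943
CI = 22.747 ± 1.96 × 2.943 → [16.978, 28.516]

[16.98, 28.52]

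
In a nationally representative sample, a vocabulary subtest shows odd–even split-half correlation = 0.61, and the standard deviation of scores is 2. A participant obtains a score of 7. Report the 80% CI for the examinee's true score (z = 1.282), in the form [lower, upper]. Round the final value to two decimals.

[5.74, 8.26]

Full-length reliability (Spearman-Brown) = 2(0.61)/(1+0.61) ≈ 0.7578
SEM = 2.0000 * √(1 − 0.7578) = 2.0000 * √0.2422 ≈ 2.0000 * 0.4922 ≈ 0.9843
1.282 * SEM ≈ 1.2619
Interval: (5.7381, 8.2619)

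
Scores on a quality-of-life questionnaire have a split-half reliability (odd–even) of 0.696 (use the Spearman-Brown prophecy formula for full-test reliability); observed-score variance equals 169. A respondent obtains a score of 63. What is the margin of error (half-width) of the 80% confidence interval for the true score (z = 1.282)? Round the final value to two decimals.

SD = √169 ≈ 13.000
Spearman-Brown: r = 2(0.696) / (1 + 0.696) = 1.392 / 1.696 ≈ 0.821
SEM = 13.000*√(1 − 0.821) ≈ 5.504
1.282 * SEM ≈ 7.056

7.06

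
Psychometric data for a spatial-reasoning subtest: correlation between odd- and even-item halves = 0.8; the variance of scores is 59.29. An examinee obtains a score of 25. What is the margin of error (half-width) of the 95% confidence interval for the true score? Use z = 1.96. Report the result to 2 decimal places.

SD = √59.29 ≈ 7.700
Full-length reliability (Spearman-Brown) = 2(0.8)/(1+0.8) ≈ 0.889
SEM = 7.700×√(1 − 0.889) ≈ 2.567
Margin = 1.96 × 2.567 ≈ 5.031

5.03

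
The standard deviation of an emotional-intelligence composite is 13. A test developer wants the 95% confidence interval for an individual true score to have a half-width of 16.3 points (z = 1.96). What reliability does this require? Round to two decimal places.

0.59

Required SEM = 16.3 / 1.96 ≈ 8.3163
r = 1 − (8.3163/13)² ≈ 1 − 0.4092 ≈ 0.5908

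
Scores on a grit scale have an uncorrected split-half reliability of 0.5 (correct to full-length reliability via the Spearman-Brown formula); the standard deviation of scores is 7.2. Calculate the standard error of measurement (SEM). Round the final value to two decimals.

Full-length reliability (Spearman-Brown) = 2(0.5)/(1+0.5) ≈ 0.6667
SEM = 7.2000 · √(1 − 0.6667) = 7.2000 · √0.3333 ≈ 7.2000 · 0.5774 ≈ 4.1569

4.16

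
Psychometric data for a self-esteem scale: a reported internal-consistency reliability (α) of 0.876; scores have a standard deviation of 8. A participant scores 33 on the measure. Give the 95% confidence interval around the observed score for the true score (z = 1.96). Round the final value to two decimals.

[27.48, 38.52]

SEM = 8.000 · √(1 − 0.876) = 8.000 · √0.124 ≈ 8.000 · 0.352 ≈ 2.817
1.96 · SEM ≈ 5.521
Interval: (27.479, 38.521)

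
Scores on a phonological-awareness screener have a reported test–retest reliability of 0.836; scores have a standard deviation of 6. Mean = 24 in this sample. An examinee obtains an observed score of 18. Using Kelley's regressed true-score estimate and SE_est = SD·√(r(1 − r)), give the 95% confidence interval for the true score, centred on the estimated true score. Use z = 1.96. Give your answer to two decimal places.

T̂ = r·X + (1 − r)·M = 0.8360·18 + 0.1640·24 = 15.0480 + 3.9360 ≃ 18.9840
SE_est = SD · √(r(1 − r)) = 6.0000 · √0.1371 ≃ 6.0000 · 0.3703 ≃ 2.2217
95% CI: 18.9840 ± 4.3544 ≃ (14.6296, 23.3384)

[14.63, 23.34]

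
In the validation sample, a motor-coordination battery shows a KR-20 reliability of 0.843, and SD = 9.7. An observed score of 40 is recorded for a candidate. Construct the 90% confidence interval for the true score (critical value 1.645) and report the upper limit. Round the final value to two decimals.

SEM = 9.70000×√(1 − 0.84300) ≈ 3.84345
Half-width = 1.645×3.84345 ≈ 6.32248
Upper limit = 40 + 6.32248 ≈ 46.32248

46.32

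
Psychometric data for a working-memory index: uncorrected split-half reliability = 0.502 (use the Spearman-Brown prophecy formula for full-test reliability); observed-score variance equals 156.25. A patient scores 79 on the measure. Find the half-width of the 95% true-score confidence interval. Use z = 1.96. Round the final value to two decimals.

SD = √156.25 = 12.5000
Spearman-Brown: r = 2(0.502) / (1 + 0.502) = 1.0040 / 1.5020 ≈ 0.6684
SEM = 12.5000×√(1 − 0.6684) ≈ 7.1976
Margin = 1.96 × 7.1976 ≈ 14.1074

14.11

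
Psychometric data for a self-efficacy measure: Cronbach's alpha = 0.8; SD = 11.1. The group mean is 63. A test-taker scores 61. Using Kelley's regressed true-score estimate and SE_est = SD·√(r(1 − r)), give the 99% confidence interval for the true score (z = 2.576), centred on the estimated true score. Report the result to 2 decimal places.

[49.96, 72.84]

Estimated true score = 0.800×61 + (1 − 0.800)×63 ≃ 61.400
SE_est = 11.100×√(0.800×0.200) ≃ 4.440
CI = 61.400 ± 2.576 × 4.440 → [49.963, 72.837]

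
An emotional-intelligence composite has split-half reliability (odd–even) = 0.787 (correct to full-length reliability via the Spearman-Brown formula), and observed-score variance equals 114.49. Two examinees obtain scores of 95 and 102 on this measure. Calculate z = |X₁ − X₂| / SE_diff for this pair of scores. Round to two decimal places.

σ = 114.49^(1/2) = 10.700
Full-length reliability (Spearman-Brown) = 2(0.787)/(1+0.787) ≈ 0.881
SEM = 10.700 × √(1 − 0.881) = 10.700 × √0.119 ≈ 10.700 × 0.345 ≈ 3.694
Standard error of the difference = 3.694·√2 ≈ 5.224
z = |95 − 102| / 5.224 = 7 / 5.224 ≈ 1.340

1.34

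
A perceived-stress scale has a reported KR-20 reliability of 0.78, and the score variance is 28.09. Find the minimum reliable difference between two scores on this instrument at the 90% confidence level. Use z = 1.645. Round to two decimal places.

SD = √28.09 ≈ 5.30000
SEM = 5.30000·√(1 − 0.78000) ≈ 2.48592
Standard error of the difference = 2.48592·√2 ≈ 3.51562
Minimum reliable difference = 1.645 · SE_diff ≈ 1.645 · 3.51562 ≈ 5.78320

5.78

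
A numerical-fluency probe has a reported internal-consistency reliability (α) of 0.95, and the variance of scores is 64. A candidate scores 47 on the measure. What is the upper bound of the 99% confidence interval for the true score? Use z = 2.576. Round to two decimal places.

σ = 64^(1/2) = 8.0000
SEM = 8.0000 * √(1 − 0.9500) = 8.0000 * √0.0500 ≈ 8.0000 * 0.2236 ≈ 1.7889
Margin = 2.576 * 1.7889 ≈ 4.6081
Upper bound: 47 + 4.6081 = 51.6081

51.61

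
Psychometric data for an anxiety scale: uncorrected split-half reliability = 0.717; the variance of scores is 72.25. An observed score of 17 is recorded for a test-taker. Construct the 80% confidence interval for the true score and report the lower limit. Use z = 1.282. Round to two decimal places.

σ = 72.25^(1/2) = 8.500
Spearman-Brown: r = 2(0.717) / (1 + 0.717) = 1.434 / 1.717 ≈ 0.835
SEM = 8.500*√(1 − 0.835) ≈ 3.451
Half-width = 1.282*3.451 ≈ 4.424
Lower bound: 17 − 4.424 = 12.576

12.58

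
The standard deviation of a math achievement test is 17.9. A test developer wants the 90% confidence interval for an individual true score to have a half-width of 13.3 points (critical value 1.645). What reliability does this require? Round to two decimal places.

Required SEM = 13.3 / 1.645 ≃ 8.0851
Required reliability = 1 − (SEM/SD)² = 1 − 0.2040 ≃ 0.7960

0.80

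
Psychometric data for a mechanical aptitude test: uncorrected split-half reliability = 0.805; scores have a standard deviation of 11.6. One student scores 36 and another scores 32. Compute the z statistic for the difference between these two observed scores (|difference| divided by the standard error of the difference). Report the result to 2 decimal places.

Full-length reliability (Spearman-Brown) = 2(0.805)/(1+0.805) ≈ 0.89197
SEM = 11.60000×√(1 − 0.89197) ≈ 3.81274
SE_diff = SEM × √2 ≈ 3.81274 × 1.41421 ≈ 5.39202
z = 4 / 5.39202 ≈ 0.74184

0.74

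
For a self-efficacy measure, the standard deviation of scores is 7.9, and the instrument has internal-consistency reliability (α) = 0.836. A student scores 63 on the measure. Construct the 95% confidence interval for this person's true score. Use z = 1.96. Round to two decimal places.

SEM = 7.9000 × √(1 − 0.8360) = 7.9000 × √0.1640 ≃ 7.9000 × 0.4050 ≃ 3.1993
1.96 × SEM ≃ 6.2705
95% CI: 63 ± 6.2705 = [56.7295, 69.2705]

[56.73, 69.27]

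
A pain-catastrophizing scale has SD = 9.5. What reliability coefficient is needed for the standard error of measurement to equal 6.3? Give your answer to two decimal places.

r = 1 − (SEM / SD)² = 1 − (6.3000 / 9.5)² ≈ 1 − 0.4398 ≈ 0.5602

0.56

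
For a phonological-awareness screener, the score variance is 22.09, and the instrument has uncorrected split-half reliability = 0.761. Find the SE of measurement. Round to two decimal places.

SD = √22.09 = 4.70000
r_full = 2·0.761 / (1 + 0.761) ≃ 0.86428
SEM = 4.70000 · √(1 − 0.86428) = 4.70000 · √0.13572 ≃ 4.70000 · 0.36840 ≃ 1.73148

1.73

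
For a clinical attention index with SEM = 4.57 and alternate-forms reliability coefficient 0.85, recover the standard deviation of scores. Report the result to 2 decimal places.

11.80

SD = 4.57 / √(1 − 0.85) ≈ 11.7997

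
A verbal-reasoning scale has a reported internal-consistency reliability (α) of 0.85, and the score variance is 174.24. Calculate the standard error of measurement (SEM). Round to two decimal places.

SD = √174.24 = 13.2000
SEM = 13.2000·√(1 − 0.8500) ≃ 5.1123

5.11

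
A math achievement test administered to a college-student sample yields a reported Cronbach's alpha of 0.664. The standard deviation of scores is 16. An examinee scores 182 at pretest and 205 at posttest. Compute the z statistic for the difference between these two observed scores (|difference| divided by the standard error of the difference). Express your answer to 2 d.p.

SEM = 16.0000·√(1 − 0.6640) ≈ 9.2745
Standard error of the difference = 9.2745·√2 ≈ 13.1161
z = |182 − 205| / 13.1161 = 23 / 13.1161 ≈ 1.7536

1.75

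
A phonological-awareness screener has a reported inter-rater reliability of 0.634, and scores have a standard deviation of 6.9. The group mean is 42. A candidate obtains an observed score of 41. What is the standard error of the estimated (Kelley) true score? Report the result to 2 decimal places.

SE_est = SD · √(r(1 − r)) = 6.900 · √0.232 ≈ 6.900 · 0.482 ≈ 3.324

3.32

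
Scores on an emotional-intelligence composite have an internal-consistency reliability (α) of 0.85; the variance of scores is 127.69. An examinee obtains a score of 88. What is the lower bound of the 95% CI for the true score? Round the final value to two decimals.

79.42

SD = √127.69 ≃ 11.30000
The standard error of measurement is 11.30000·√(1 − 0.85000) ≃ 11.30000·0.38730 ≃ 4.37647.
Margin = 1.96 · 4.37647 ≃ 8.57788
Lower limit = 88 − 8.57788 ≃ 79.42212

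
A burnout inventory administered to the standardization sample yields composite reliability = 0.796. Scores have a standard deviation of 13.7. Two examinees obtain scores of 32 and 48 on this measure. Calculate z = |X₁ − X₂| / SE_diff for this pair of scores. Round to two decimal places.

The standard error of measurement is 13.7000·√(1 − 0.7960) ≈ 13.7000·0.4517 ≈ 6.1878.
Standard error of the difference = 6.1878·√2 ≈ 8.7509
z = 16 / 8.7509 ≈ 1.8284

1.83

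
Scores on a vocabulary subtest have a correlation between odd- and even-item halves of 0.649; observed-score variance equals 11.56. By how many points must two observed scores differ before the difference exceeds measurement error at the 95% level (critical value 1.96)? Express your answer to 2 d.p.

4.35

SD = √11.56 = 3.40000
Spearman-Brown: r = 2(0.649) / (1 + 0.649) = 1.29800 / 1.64900 ≃ 0.78714
SEM = 3.40000 · √(1 − 0.78714) = 3.40000 · √0.21286 ≃ 3.40000 · 0.46136 ≃ 1.56864
SE_diff = √2 · SEM ≃ 2.21839
Minimum reliable difference = 1.96 · SE_diff ≃ 1.96 · 2.21839 ≃ 4.34804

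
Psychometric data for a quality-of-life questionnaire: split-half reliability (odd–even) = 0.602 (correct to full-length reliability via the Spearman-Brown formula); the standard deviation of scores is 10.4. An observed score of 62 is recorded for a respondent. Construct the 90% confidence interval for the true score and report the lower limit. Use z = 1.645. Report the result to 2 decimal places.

53.47

r_full = 2·0.602 / (1 + 0.602) ≈ 0.7516
SEM = 10.4000×√(1 − 0.7516) ≈ 5.1837
1.645 × SEM ≈ 8.5273
Lower bound: 62 − 8.5273 = 53.4727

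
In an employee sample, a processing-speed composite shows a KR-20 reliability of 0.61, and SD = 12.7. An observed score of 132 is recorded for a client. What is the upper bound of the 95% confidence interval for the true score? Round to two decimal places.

147.55

SEM = 12.70000 · √(1 − 0.61000) = 12.70000 · √0.39000 ≃ 12.70000 · 0.62450 ≃ 7.93115
Half-width = 1.96·7.93115 ≃ 15.54505
Upper bound: 132 + 15.54505 = 147.54505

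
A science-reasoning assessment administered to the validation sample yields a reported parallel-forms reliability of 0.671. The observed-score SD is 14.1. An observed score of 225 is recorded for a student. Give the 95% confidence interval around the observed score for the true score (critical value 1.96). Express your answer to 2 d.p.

[209.15, 240.85]

SEM = 14.100 · √(1 − 0.671) = 14.100 · √0.329 ≈ 14.100 · 0.574 ≈ 8.088
Half-width = 1.96·8.088 ≈ 15.852
95% CI: 225 ± 15.852 = [209.148, 240.852]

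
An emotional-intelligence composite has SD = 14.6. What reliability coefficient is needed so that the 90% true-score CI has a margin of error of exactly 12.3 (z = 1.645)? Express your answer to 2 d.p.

0.74

SEM needed = half-width / z = 12.3/1.645 ≈ 7.4772
r = 1 − (7.4772/14.6)² ≈ 1 − 0.2623 ≈ 0.7377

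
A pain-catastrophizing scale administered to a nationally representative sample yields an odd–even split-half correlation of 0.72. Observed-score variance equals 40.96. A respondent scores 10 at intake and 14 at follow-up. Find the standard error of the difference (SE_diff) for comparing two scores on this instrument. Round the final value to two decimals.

3.65

SD = √40.96 ≈ 6.4000
Spearman-Brown: r = 2(0.72) / (1 + 0.72) = 1.4400 / 1.7200 ≈ 0.8372
SEM = 6.4000·√(1 − 0.8372) ≈ 2.5822
SE_diff = √2 · SEM ≈ 3.6518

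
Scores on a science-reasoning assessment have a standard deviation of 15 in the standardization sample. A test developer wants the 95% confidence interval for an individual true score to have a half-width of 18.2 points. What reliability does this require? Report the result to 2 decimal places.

SEM needed = half-width / z = 18.2/1.96 ≈ 9.28571
Required reliability = 1 − (SEM/SD)² = 1 − 0.38322 ≈ 0.61678

0.62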